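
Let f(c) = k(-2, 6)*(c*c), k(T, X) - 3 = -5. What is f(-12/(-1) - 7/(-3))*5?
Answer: -18490/9 ≈ -2054.4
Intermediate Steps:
k(T, X) = -2 (k(T, X) = 3 - 5 = -2)
f(c) = -2*c² (f(c) = -2*c*c = -2*c²)
f(-12/(-1) - 7/(-3))*5 = -2*(-12/(-1) - 7/(-3))²*5 = -2*(-12*(-1) - 7*(-⅓))²*5 = -2*(12 + 7/3)²*5 = -2*(43/3)²*5 = -2*1849/9*5 = -3698/9*5 = -18490/9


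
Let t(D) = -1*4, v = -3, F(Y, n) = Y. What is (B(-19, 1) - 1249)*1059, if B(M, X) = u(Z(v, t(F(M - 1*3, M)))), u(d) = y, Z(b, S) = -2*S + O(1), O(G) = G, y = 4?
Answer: -1318455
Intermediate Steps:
t(D) = -4
Z(b, S) = 1 - 2*S (Z(b, S) = -2*S + 1 = 1 - 2*S)
u(d) = 4
B(M, X) = 4
(B(-19, 1) - 1249)*1059 = (4 - 1249)*1059 = -1245*1059 = -1318455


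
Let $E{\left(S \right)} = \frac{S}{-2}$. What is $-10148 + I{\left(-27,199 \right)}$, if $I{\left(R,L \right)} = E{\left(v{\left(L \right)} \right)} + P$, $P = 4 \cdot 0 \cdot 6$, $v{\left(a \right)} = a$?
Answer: $- \frac{20495}{2} \approx -10248.0$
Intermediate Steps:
$E{\left(S \right)} = - \frac{S}{2}$ ($E{\left(S \right)} = S \left(- \frac{1}{2}\right) = - \frac{S}{2}$)
$P = 0$ ($P = 0 \cdot 6 = 0$)
$I{\left(R,L \right)} = - \frac{L}{2}$ ($I{\left(R,L \right)} = - \frac{L}{2} + 0 = - \frac{L}{2}$)
$-10148 + I{\left(-27,199 \right)} = -10148 - \frac{199}{2} = - \frac{20495}{2}$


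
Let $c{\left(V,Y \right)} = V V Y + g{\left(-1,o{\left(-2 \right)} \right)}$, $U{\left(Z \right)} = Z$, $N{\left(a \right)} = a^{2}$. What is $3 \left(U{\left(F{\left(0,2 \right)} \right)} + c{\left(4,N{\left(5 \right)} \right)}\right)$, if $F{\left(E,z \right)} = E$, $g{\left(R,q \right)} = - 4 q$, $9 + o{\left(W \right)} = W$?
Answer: $1332$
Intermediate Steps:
$o{\left(W \right)} = -9 + W$
$c{\left(V,Y \right)} = 44 + Y V^{2}$ ($c{\left(V,Y \right)} = V V Y - 4 \left(-9 - 2\right) = V^{2} Y - -44 = Y V^{2} + 44 = 44 + Y V^{2}$)
$3 \left(U{\left(F{\left(0,2 \right)} \right)} + c{\left(4,N{\left(5 \right)} \right)}\right) = 3 \left(0 + \left(44 + 5^{2} \cdot 4^{2}\right)\right) = 3 \left(0 + \left(44 + 25 \cdot 16\right)\right) = 3 \left(0 + \left(44 + 400\right)\right) = 3 \left(0 + 444\right) = 3 \cdot 444 = 1332$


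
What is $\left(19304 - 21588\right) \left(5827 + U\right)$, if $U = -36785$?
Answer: $70708072$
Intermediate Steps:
$\left(19304 - 21588\right) \left(5827 + U\right) = \left(19304 - 21588\right) \left(5827 - 36785\right) = \left(-2284\right) \left(-30958\right) = 70708072$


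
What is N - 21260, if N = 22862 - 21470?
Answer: -19868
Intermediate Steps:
N = 1392
N - 21260 = 1392 - 21260 = -19868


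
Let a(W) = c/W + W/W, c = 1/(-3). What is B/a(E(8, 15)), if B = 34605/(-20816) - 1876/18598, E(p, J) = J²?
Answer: -230389179525/130464821216 ≈ -1.7659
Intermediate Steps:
c = -⅓ ≈ -0.33333
a(W) = 1 - 1/(3*W) (a(W) = -1/(3*W) + W/W = -1/(3*W) + 1 = 1 - 1/(3*W))
B = -341317303/193567984 (B = 34605*(-1/20816) - 1876*1/18598 = -34605/20816 - 938/9299 = -341317303/193567984 ≈ -1.7633)
B/a(E(8, 15)) = -341317303*225/(-⅓ + 15²)/193567984 = -341317303*225/(-⅓ + 225)/193567984 = -341317303/(193567984*((1/225)*(674/3))) = -341317303/(193567984*674/675) = -341317303/193567984*675/674 = -230389179525/130464821216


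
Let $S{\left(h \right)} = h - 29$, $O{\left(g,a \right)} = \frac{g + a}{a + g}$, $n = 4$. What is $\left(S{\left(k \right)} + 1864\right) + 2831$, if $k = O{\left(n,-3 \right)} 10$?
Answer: $4676$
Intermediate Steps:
$O{\left(g,a \right)} = 1$ ($O{\left(g,a \right)} = \frac{a + g}{a + g} = 1$)
$k = 10$ ($k = 1 \cdot 10 = 10$)
$S{\left(h \right)} = -29 + h$
$\left(S{\left(k \right)} + 1864\right) + 2831 = \left(\left(-29 + 10\right) + 1864\right) + 2831 = \left(-19 + 1864\right) + 2831 = 1845 + 2831 = 4676$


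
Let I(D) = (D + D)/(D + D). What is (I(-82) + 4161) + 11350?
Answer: 15512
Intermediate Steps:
I(D) = 1 (I(D) = (2*D)/((2*D)) = (2*D)*(1/(2*D)) = 1)
(I(-82) + 4161) + 11350 = (1 + 4161) + 11350 = 4162 + 11350 = 15512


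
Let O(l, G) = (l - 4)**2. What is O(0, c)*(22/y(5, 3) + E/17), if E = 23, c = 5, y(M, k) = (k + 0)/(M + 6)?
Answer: 66928/51 ≈ 1312.3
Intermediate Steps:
y(M, k) = k/(6 + M)
O(l, G) = (-4 + l)**2
O(0, c)*(22/y(5, 3) + E/17) = (-4 + 0)**2*(22/((3/(6 + 5))) + 23/17) = (-4)**2*(22/((3/11)) + 23*(1/17)) = 16*(22/((3*(1/11))) + 23/17) = 16*(22/(3/11) + 23/17) = 16*(22*(11/3) + 23/17) = 16*(242/3 + 23/17) = 16*(4183/51) = 66928/51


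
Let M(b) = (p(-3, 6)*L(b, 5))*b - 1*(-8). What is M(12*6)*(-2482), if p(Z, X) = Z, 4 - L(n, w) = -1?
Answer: 2660704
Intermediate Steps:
L(n, w) = 5 (L(n, w) = 4 - 1*(-1) = 4 + 1 = 5)
M(b) = 8 - 15*b (M(b) = (-3*5)*b - 1*(-8) = -15*b + 8 = 8 - 15*b)
M(12*6)*(-2482) = (8 - 180*6)*(-2482) = (8 - 15*72)*(-2482) = (8 - 1080)*(-2482) = -1072*(-2482) = 2660704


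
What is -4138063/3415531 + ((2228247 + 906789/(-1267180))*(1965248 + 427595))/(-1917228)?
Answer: -7692240802438187402393421/2765980088914136080 ≈ -2.7810e+6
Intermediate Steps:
-4138063/3415531 + ((2228247 + 906789/(-1267180))*(1965248 + 427595))/(-1917228) = -4138063*1/3415531 + ((2228247 + 906789*(-1/1267180))*2392843)*(-1/1917228) = -4138063/3415531 + ((2228247 - 906789/1267180)*2392843)*(-1/1917228) = -4138063/3415531 + ((2823589126671/1267180)*2392843)*(-1/1917228) = -4138063/3415531 + (6756405476630815653/1267180)*(-1/1917228) = -4138063/3415531 - 2252135158876938551/809824325680 = -7692240802438187402393421/2765980088914136080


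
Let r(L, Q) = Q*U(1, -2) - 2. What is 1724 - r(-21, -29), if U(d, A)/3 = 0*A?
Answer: 1726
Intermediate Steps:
U(d, A) = 0 (U(d, A) = 3*(0*A) = 3*0 = 0)
r(L, Q) = -2 (r(L, Q) = Q*0 - 2 = 0 - 2 = -2)
1724 - r(-21, -29) = 1724 - 1*(-2) = 1724 + 2 = 1726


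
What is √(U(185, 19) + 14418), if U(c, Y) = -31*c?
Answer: √8683 ≈ 93.183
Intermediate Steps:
√(U(185, 19) + 14418) = √(-31*185 + 14418) = √(-5735 + 14418) = √8683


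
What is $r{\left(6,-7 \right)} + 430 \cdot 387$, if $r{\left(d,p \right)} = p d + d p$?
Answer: $166326$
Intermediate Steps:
$r{\left(d,p \right)} = 2 d p$ ($r{\left(d,p \right)} = d p + d p = 2 d p$)
$r{\left(6,-7 \right)} + 430 \cdot 387 = 2 \cdot 6 \left(-7\right) + 430 \cdot 387 = -84 + 166410 = 166326$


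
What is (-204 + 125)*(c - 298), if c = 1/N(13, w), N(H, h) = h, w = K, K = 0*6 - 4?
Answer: 94247/4 ≈ 23562.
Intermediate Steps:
K = -4 (K = 0 - 4 = -4)
w = -4
c = -1/4 (c = 1/(-4) = -1/4 ≈ -0.25000)
(-204 + 125)*(c - 298) = (-204 + 125)*(-1/4 - 298) = -79*(-1193/4) = 94247/4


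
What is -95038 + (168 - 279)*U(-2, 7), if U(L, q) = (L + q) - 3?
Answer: -95260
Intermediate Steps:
U(L, q) = -3 + L + q
-95038 + (168 - 279)*U(-2, 7) = -95038 + (168 - 279)*(-3 - 2 + 7) = -95038 - 111*2 = -95038 - 222 = -95260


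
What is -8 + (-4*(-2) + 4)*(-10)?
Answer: -128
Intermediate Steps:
-8 + (-4*(-2) + 4)*(-10) = -8 + (8 + 4)*(-10) = -8 + 12*(-10) = -8 - 120 = -128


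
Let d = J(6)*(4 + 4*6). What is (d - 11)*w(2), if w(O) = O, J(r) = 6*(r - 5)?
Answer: 314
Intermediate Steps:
J(r) = -30 + 6*r (J(r) = 6*(-5 + r) = -30 + 6*r)
d = 168 (d = (-30 + 6*6)*(4 + 4*6) = (-30 + 36)*(4 + 24) = 6*28 = 168)
(d - 11)*w(2) = (168 - 11)*2 = 157*2 = 314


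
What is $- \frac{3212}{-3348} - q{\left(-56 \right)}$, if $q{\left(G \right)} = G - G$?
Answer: $\frac{803}{837} \approx 0.95938$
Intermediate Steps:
$q{\left(G \right)} = 0$
$- \frac{3212}{-3348} - q{\left(-56 \right)} = - \frac{3212}{-3348} - 0 = \left(-3212\right) \left(- \frac{1}{3348}\right) + 0 = \frac{803}{837} + 0 = \frac{803}{837}$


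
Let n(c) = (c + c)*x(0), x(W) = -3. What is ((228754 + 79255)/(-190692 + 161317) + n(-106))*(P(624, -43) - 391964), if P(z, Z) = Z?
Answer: -7202929093437/29375 ≈ -2.4521e+8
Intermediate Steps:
n(c) = -6*c (n(c) = (c + c)*(-3) = (2*c)*(-3) = -6*c)
((228754 + 79255)/(-190692 + 161317) + n(-106))*(P(624, -43) - 391964) = ((228754 + 79255)/(-190692 + 161317) - 6*(-106))*(-43 - 391964) = (308009/(-29375) + 636)*(-392007) = (308009*(-1/29375) + 636)*(-392007) = (-308009/29375 + 636)*(-392007) = (18374491/29375)*(-392007) = -7202929093437/29375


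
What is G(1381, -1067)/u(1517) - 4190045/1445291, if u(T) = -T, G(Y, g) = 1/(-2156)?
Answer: -334248234489/115293753652 ≈ -2.8991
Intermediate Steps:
G(Y, g) = -1/2156
G(1381, -1067)/u(1517) - 4190045/1445291 = -1/(2156*((-1*1517))) - 4190045/1445291 = -1/2156/(-1517) - 4190045*1/1445291 = -1/2156*(-1/1517) - 4190045/1445291 = 1/3270652 - 4190045/1445291 = -334248234489/115293753652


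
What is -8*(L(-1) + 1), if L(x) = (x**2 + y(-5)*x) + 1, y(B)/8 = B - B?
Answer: -24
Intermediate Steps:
y(B) = 0 (y(B) = 8*(B - B) = 8*0 = 0)
L(x) = 1 + x**2 (L(x) = (x**2 + 0*x) + 1 = (x**2 + 0) + 1 = x**2 + 1 = 1 + x**2)
-8*(L(-1) + 1) = -8*((1 + (-1)**2) + 1) = -8*((1 + 1) + 1) = -8*(2 + 1) = -8*3 = -24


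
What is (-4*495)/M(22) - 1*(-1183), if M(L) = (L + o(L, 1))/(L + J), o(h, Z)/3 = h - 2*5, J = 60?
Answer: -46873/29 ≈ -1616.3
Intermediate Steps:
o(h, Z) = -30 + 3*h (o(h, Z) = 3*(h - 2*5) = 3*(h - 10) = 3*(-10 + h) = -30 + 3*h)
M(L) = (-30 + 4*L)/(60 + L) (M(L) = (L + (-30 + 3*L))/(L + 60) = (-30 + 4*L)/(60 + L))
(-4*495)/M(22) - 1*(-1183) = (-4*495)/((2*(-15 + 2*22)/(60 + 22))) - 1*(-1183) = -1980*41/(-15 + 44) + 1183 = -1980/(2*(1/82)*29) + 1183 = -1980/29/41 + 1183 = -1980*41/29 + 1183 = -81180/29 + 1183 = -46873/29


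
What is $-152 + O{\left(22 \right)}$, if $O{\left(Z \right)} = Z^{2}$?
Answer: $332$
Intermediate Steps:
$-152 + O{\left(22 \right)} = -152 + 22^{2} = -152 + 484 = 332$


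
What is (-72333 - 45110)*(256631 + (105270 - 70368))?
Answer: -34238510119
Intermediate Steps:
(-72333 - 45110)*(256631 + (105270 - 70368)) = -117443*(256631 + 34902) = -117443*291533 = -34238510119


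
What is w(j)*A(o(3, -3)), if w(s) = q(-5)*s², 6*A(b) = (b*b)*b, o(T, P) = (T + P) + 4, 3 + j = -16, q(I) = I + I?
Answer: -115520/3 ≈ -38507.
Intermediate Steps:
q(I) = 2*I
j = -19 (j = -3 - 16 = -19)
o(T, P) = 4 + P + T (o(T, P) = (P + T) + 4 = 4 + P + T)
A(b) = b³/6 (A(b) = ((b*b)*b)/6 = (b²*b)/6 = b³/6)
w(s) = -10*s² (w(s) = (2*(-5))*s² = -10*s²)
w(j)*A(o(3, -3)) = (-10*(-19)²)*((4 - 3 + 3)³/6) = (-10*361)*((⅙)*4³) = -1805*64/3 = -3610*32/3 = -115520/3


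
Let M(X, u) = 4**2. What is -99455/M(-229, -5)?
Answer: -99455/16 ≈ -6215.9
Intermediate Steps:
M(X, u) = 16
-99455/M(-229, -5) = -99455/16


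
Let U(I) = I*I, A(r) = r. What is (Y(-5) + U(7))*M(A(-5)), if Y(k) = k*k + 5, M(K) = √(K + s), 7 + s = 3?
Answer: 237*I ≈ 237.0*I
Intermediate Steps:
s = -4 (s = -7 + 3 = -4)
M(K) = √(-4 + K) (M(K) = √(K - 4) = √(-4 + K))
Y(k) = 5 + k² (Y(k) = k² + 5 = 5 + k²)
U(I) = I²
(Y(-5) + U(7))*M(A(-5)) = ((5 + (-5)²) + 7²)*√(-4 - 5) = ((5 + 25) + 49)*√(-9) = (30 + 49)*(3*I) = 79*(3*I) = 237*I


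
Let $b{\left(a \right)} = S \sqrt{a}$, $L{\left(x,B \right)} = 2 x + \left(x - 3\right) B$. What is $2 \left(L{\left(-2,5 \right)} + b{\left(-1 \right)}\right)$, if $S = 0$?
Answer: $-58$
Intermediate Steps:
$L{\left(x,B \right)} = 2 x + B \left(-3 + x\right)$ ($L{\left(x,B \right)} = 2 x + \left(x - 3\right) B = 2 x + \left(-3 + x\right) B = 2 x + B \left(-3 + x\right)$)
$b{\left(a \right)} = 0$ ($b{\left(a \right)} = 0 \sqrt{a} = 0$)
$2 \left(L{\left(-2,5 \right)} + b{\left(-1 \right)}\right) = 2 \left(\left(\left(-3\right) 5 + 2 \left(-2\right) + 5 \left(-2\right)\right) + 0\right) = 2 \left(\left(-15 - 4 - 10\right) + 0\right) = 2 \left(-29 + 0\right) = 2 \left(-29\right) = -58$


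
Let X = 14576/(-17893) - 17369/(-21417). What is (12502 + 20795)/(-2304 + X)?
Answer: -1159989931287/80266120409 ≈ -14.452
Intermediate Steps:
X = -126425/34837671 (X = 14576*(-1/17893) - 17369*(-1/21417) = -14576/17893 + 1579/1947 = -126425/34837671 ≈ -0.0036290)
(12502 + 20795)/(-2304 + X) = (12502 + 20795)/(-2304 - 126425/34837671) = 33297/(-80266120409/34837671) = 33297*(-34837671/80266120409) = -1159989931287/80266120409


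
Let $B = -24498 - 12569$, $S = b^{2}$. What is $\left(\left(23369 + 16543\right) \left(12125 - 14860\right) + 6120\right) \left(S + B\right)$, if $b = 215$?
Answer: $-999625005600$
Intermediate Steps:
$S = 46225$ ($S = 215^{2} = 46225$)
$B = -37067$
$\left(\left(23369 + 16543\right) \left(12125 - 14860\right) + 6120\right) \left(S + B\right) = \left(\left(23369 + 16543\right) \left(12125 - 14860\right) + 6120\right) \left(46225 - 37067\right) = \left(39912 \left(-2735\right) + 6120\right) 9158 = \left(-109159320 + 6120\right) 9158 = \left(-109153200\right) 9158 = -999625005600$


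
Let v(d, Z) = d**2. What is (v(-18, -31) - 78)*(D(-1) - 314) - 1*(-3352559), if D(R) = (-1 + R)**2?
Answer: 3276299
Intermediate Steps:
(v(-18, -31) - 78)*(D(-1) - 314) - 1*(-3352559) = ((-18)**2 - 78)*((-1 - 1)**2 - 314) - 1*(-3352559) = (324 - 78)*((-2)**2 - 314) + 3352559 = 246*(4 - 314) + 3352559 = 246*(-310) + 3352559 = -76260 + 3352559 = 3276299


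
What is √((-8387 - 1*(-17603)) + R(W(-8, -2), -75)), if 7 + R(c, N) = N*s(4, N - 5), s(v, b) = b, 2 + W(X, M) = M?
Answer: √15209 ≈ 123.32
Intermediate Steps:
W(X, M) = -2 + M
R(c, N) = -7 + N*(-5 + N) (R(c, N) = -7 + N*(N - 5) = -7 + N*(-5 + N))
√((-8387 - 1*(-17603)) + R(W(-8, -2), -75)) = √((-8387 - 1*(-17603)) + (-7 - 75*(-5 - 75))) = √((-8387 + 17603) + (-7 - 75*(-80))) = √(9216 + (-7 + 6000)) = √(9216 + 5993) = √15209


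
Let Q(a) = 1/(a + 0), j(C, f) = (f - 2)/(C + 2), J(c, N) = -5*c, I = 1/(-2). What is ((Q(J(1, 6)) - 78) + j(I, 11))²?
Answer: 130321/25 ≈ 5212.8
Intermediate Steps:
I = -½ ≈ -0.50000
j(C, f) = (-2 + f)/(2 + C)
Q(a) = 1/a
((Q(J(1, 6)) - 78) + j(I, 11))² = ((1/(-5*1) - 78) + (-2 + 11)/(2 - ½))² = ((1/(-5) - 78) + 9/(3/2))² = ((-⅕ - 78) + (⅔)*9)² = (-391/5 + 6)² = (-361/5)² = 130321/25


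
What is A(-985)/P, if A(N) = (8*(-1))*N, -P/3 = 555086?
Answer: -3940/832629 ≈ -0.0047320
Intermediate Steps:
P = -1665258 (P = -3*555086 = -1665258)
A(N) = -8*N
A(-985)/P = -8*(-985)/(-1665258) = 7880*(-1/1665258) = -3940/832629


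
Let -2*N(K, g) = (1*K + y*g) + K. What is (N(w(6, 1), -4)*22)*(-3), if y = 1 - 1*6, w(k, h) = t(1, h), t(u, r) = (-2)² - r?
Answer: 858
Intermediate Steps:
t(u, r) = 4 - r
w(k, h) = 4 - h
y = -5 (y = 1 - 6 = -5)
N(K, g) = -K + 5*g/2 (N(K, g) = -((1*K - 5*g) + K)/2 = -((K - 5*g) + K)/2 = -(-5*g + 2*K)/2 = -K + 5*g/2)
(N(w(6, 1), -4)*22)*(-3) = ((-(4 - 1*1) + (5/2)*(-4))*22)*(-3) = ((-(4 - 1) - 10)*22)*(-3) = ((-1*3 - 10)*22)*(-3) = ((-3 - 10)*22)*(-3) = -13*22*(-3) = -286*(-3) = 858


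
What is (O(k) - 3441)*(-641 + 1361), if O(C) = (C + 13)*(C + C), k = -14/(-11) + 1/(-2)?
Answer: -297925560/121 ≈ -2.4622e+6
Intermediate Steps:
k = 17/22 (k = -14*(-1/11) + 1*(-1/2) = 14/11 - 1/2 = 17/22 ≈ 0.77273)
O(C) = 2*C*(13 + C) (O(C) = (13 + C)*(2*C) = 2*C*(13 + C))
(O(k) - 3441)*(-641 + 1361) = (2*(17/22)*(13 + 17/22) - 3441)*(-641 + 1361) = (2*(17/22)*(303/22) - 3441)*720 = (5151/242 - 3441)*720 = -827571/242*720 = -297925560/121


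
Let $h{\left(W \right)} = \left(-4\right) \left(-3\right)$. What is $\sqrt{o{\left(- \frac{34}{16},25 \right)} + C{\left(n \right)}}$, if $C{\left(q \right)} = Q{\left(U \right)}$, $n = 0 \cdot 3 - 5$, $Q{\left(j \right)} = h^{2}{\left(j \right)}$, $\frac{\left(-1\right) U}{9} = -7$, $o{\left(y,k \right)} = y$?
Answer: $\frac{\sqrt{2270}}{4} \approx 11.911$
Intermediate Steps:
$U = 63$ ($U = \left(-9\right) \left(-7\right) = 63$)
$h{\left(W \right)} = 12$
$Q{\left(j \right)} = 144$ ($Q{\left(j \right)} = 12^{2} = 144$)
$n = -5$ ($n = 0 - 5 = -5$)
$C{\left(q \right)} = 144$
$\sqrt{o{\left(- \frac{34}{16},25 \right)} + C{\left(n \right)}} = \sqrt{- \frac{34}{16} + 144} = \sqrt{\left(-34\right) \frac{1}{16} + 144} = \sqrt{- \frac{17}{8} + 144} = \sqrt{\frac{1135}{8}} = \frac{\sqrt{2270}}{4}$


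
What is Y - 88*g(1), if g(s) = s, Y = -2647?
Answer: -2735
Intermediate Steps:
Y - 88*g(1) = -2647 - 88*1 = -2647 - 88 = -2735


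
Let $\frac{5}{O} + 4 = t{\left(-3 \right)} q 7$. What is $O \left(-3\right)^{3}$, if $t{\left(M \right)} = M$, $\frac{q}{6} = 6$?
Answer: $\frac{27}{152} \approx 0.17763$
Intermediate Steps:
$q = 36$ ($q = 6 \cdot 6 = 36$)
$O = - \frac{1}{152}$ ($O = \frac{5}{-4 + \left(-3\right) 36 \cdot 7} = \frac{5}{-4 - 756} = \frac{5}{-760} = 5 \left(- \frac{1}{760}\right) = - \frac{1}{152} \approx -0.0065789$)
$O \left(-3\right)^{3} = - \frac{\left(-3\right)^{3}}{152} = \left(- \frac{1}{152}\right) \left(-27\right) = \frac{27}{152}$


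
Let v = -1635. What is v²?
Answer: 2673225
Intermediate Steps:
v² = (-1635)² = 2673225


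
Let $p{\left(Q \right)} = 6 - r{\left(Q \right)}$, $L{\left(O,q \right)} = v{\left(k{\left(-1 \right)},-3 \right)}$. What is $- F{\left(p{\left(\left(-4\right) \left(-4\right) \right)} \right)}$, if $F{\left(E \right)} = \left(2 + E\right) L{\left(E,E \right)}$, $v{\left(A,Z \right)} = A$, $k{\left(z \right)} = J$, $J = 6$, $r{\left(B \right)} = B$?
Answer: $48$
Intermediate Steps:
$k{\left(z \right)} = 6$
$L{\left(O,q \right)} = 6$
$p{\left(Q \right)} = 6 - Q$
$F{\left(E \right)} = 12 + 6 E$ ($F{\left(E \right)} = \left(2 + E\right) 6 = 12 + 6 E$)
$- F{\left(p{\left(\left(-4\right) \left(-4\right) \right)} \right)} = - (12 + 6 \left(6 - \left(-4\right) \left(-4\right)\right)) = - (12 + 6 \left(6 - 16\right)) = - (12 + 6 \left(-10\right)) = - (12 - 60) = \left(-1\right) \left(-48\right) = 48$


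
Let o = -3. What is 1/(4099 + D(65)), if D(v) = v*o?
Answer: 1/3904 ≈ 0.00025615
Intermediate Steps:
D(v) = -3*v (D(v) = v*(-3) = -3*v)
1/(4099 + D(65)) = 1/(4099 - 3*65) = 1/(4099 - 195) = 1/3904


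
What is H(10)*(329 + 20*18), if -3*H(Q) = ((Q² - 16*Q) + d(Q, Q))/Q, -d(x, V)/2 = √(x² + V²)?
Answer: 1378 + 1378*√2/3 ≈ 2027.6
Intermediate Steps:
d(x, V) = -2*√(V² + x²) (d(x, V) = -2*√(x² + V²) = -2*√(V² + x²))
H(Q) = -(Q² - 16*Q - 2*√2*√(Q²))/(3*Q) (H(Q) = -((Q² - 16*Q) - 2*√(Q² + Q²))/(3*Q) = -((Q² - 16*Q) - 2*√2*√(Q²))/(3*Q) = -(Q² - 16*Q - 2*√2*√(Q²))/(3*Q))
H(10)*(329 + 20*18) = ((⅓)*(-1*10*(-16 + 10) + 2*√2*√(10²))/10)*(329 + 20*18) = ((⅓)*(⅒)*(-1*10*(-6) + 2*√2*√100))*(329 + 360) = ((⅓)*(⅒)*(60 + 2*√2*10))*689 = ((⅓)*(⅒)*(60 + 20*√2))*689 = (2 + 2*√2/3)*689 = 1378 + 1378*√2/3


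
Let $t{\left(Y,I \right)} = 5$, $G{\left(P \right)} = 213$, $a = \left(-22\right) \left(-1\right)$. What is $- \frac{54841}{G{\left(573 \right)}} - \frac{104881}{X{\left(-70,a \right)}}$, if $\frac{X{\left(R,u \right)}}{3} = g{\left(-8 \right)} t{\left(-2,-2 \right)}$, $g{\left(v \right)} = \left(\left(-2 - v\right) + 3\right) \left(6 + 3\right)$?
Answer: $- \frac{29657156}{86265} \approx -343.79$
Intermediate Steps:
$a = 22$
$g{\left(v \right)} = 9 - 9 v$ ($g{\left(v \right)} = \left(1 - v\right) 9 = 9 - 9 v$)
$X{\left(R,u \right)} = 1215$ ($X{\left(R,u \right)} = 3 \left(9 - -72\right) 5 = 3 \left(9 + 72\right) 5 = 3 \cdot 81 \cdot 5 = 3 \cdot 405 = 1215$)
$- \frac{54841}{G{\left(573 \right)}} - \frac{104881}{X{\left(-70,a \right)}} = - \frac{54841}{213} - \frac{104881}{1215} = - \frac{29657156}{86265}$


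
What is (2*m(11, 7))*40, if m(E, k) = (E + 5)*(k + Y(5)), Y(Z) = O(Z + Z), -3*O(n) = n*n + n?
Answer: -113920/3 ≈ -37973.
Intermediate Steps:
O(n) = -n/3 - n²/3 (O(n) = -(n*n + n)/3 = -(n² + n)/3 = -(n + n²)/3 = -n/3 - n²/3)
Y(Z) = -2*Z*(1 + 2*Z)/3 (Y(Z) = -(Z + Z)*(1 + (Z + Z))/3 = -2*Z*(1 + 2*Z)/3)
m(E, k) = (5 + E)*(-110/3 + k) (m(E, k) = (E + 5)*(k - ⅔*5*(1 + 2*5)) = (5 + E)*(k - ⅔*5*(1 + 10)) = (5 + E)*(k - ⅔*5*11) = (5 + E)*(k - 110/3) = (5 + E)*(-110/3 + k))
(2*m(11, 7))*40 = (2*(-550/3 + 5*7 - 110/3*11 + 11*7))*40 = (2*(-550/3 + 35 - 1210/3 + 77))*40 = (2*(-1424/3))*40 = -2848/3*40 = -113920/3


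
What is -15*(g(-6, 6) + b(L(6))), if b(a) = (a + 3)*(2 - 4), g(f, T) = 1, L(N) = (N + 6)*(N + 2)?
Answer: 2955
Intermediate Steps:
L(N) = (2 + N)*(6 + N) (L(N) = (6 + N)*(2 + N) = (2 + N)*(6 + N))
b(a) = -6 - 2*a (b(a) = (3 + a)*(-2) = -6 - 2*a)
-15*(g(-6, 6) + b(L(6))) = -15*(1 + (-6 - 2*(12 + 6**2 + 8*6))) = -15*(1 + (-6 - 2*(12 + 36 + 48))) = -15*(1 + (-6 - 2*96)) = -15*(1 + (-6 - 192)) = -15*(1 - 198) = -15*(-197) = 2955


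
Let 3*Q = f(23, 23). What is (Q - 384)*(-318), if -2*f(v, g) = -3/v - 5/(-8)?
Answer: 22473431/184 ≈ 1.2214e+5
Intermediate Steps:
f(v, g) = -5/16 + 3/(2*v) (f(v, g) = -(-3/v - 5/(-8))/2 = -(-3/v - 5*(-⅛))/2 = -(-3/v + 5/8)/2 = -(5/8 - 3/v)/2 = -5/16 + 3/(2*v))
Q = -91/1104 (Q = ((1/16)*(24 - 5*23)/23)/3 = ((1/16)*(1/23)*(24 - 115))/3 = ((1/16)*(1/23)*(-91))/3 = (⅓)*(-91/368) = -91/1104 ≈ -0.082428)
(Q - 384)*(-318) = (-91/1104 - 384)*(-318) = -424027/1104*(-318) = 22473431/184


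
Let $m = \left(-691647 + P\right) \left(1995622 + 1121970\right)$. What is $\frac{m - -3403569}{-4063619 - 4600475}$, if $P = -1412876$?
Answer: $\frac{6561040665047}{8664094} \approx 7.5727 \cdot 10^{5}$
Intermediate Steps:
$m = -6561044068616$ ($m = \left(-691647 - 1412876\right) \left(1995622 + 1121970\right) = \left(-2104523\right) 3117592 = -6561044068616$)
$\frac{m - -3403569}{-4063619 - 4600475} = \frac{-6561044068616 - -3403569}{-4063619 - 4600475} = \frac{-6561044068616 + 3403569}{-8664094} = \left(-6561040665047\right) \left(- \frac{1}{8664094}\right) = \frac{6561040665047}{8664094}$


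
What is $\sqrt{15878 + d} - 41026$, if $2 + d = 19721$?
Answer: $-41026 + \sqrt{35597} \approx -40837.0$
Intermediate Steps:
$d = 19719$ ($d = -2 + 19721 = 19719$)
$\sqrt{15878 + d} - 41026 = \sqrt{15878 + 19719} - 41026 = \sqrt{35597} - 41026 = -41026 + \sqrt{35597}$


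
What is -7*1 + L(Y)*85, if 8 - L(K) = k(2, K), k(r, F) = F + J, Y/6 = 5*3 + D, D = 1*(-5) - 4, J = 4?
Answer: -2727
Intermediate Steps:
D = -9 (D = -5 - 4 = -9)
Y = 36 (Y = 6*(5*3 - 9) = 6*(15 - 9) = 6*6 = 36)
k(r, F) = 4 + F (k(r, F) = F + 4 = 4 + F)
L(K) = 4 - K (L(K) = 8 - (4 + K) = 8 + (-4 - K) = 4 - K)
-7*1 + L(Y)*85 = -7*1 + (4 - 1*36)*85 = -7 + (4 - 36)*85 = -7 - 32*85 = -7 - 2720 = -2727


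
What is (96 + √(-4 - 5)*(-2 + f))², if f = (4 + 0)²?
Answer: 7452 + 8064*I ≈ 7452.0 + 8064.0*I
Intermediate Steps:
f = 16 (f = 4² = 16)
(96 + √(-4 - 5)*(-2 + f))² = (96 + √(-4 - 5)*(-2 + 16))² = (96 + √(-9)*14)² = (96 + (3*I)*14)² = (96 + 42*I)²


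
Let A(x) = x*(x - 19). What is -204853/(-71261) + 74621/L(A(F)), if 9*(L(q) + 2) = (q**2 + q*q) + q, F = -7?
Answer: 61462801165/4732585532 ≈ 12.987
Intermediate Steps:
A(x) = x*(-19 + x)
L(q) = -2 + q/9 + 2*q**2/9 (L(q) = -2 + ((q**2 + q*q) + q)/9 = -2 + ((q**2 + q**2) + q)/9 = -2 + (2*q**2 + q)/9 = -2 + (q + 2*q**2)/9 = -2 + (q/9 + 2*q**2/9) = -2 + q/9 + 2*q**2/9)
-204853/(-71261) + 74621/L(A(F)) = -204853/(-71261) + 74621/(-2 + (-7*(-19 - 7))/9 + 2*(-7*(-19 - 7))**2/9) = -204853*(-1/71261) + 74621/(-2 + (-7*(-26))/9 + 2*(-7*(-26))**2/9) = 204853/71261 + 74621/(-2 + (1/9)*182 + (2/9)*182**2) = 204853/71261 + 74621/(-2 + 182/9 + (2/9)*33124) = 204853/71261 + 74621/(-2 + 182/9 + 66248/9) = 204853/71261 + 74621/(66412/9) = 204853/71261 + 74621*(9/66412) = 204853/71261 + 671589/66412 = 61462801165/4732585532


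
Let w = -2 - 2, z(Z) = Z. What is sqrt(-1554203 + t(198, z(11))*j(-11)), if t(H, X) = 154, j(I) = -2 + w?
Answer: I*sqrt(1555127) ≈ 1247.0*I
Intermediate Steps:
w = -4
j(I) = -6 (j(I) = -2 - 4 = -6)
sqrt(-1554203 + t(198, z(11))*j(-11)) = sqrt(-1554203 + 154*(-6)) = sqrt(-1554203 - 924) = sqrt(-1555127) = I*sqrt(1555127)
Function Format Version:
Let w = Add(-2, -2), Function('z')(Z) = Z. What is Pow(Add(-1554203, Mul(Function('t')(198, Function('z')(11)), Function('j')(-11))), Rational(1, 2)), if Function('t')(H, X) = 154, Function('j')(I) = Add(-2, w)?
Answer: Mul(I, Pow(1555127, Rational(1, 2))) ≈ Mul(1247.0, I)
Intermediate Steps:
w = -4
Function('j')(I) = -6 (Function('j')(I) = Add(-2, -4) = -6)
Pow(Add(-1554203, Mul(Function('t')(198, Function('z')(11)), Function('j')(-11))), Rational(1, 2)) = Pow(Add(-1554203, Mul(154, -6)), Rational(1, 2)) = Pow(Add(-1554203, -924), Rational(1, 2)) = Pow(-1555127, Rational(1, 2)) = Mul(I, Pow(1555127, Rational(1, 2)))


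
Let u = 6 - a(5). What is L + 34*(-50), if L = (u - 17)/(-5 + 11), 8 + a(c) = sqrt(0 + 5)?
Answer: -3401/2 - sqrt(5)/6 ≈ -1700.9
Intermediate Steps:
a(c) = -8 + sqrt(5) (a(c) = -8 + sqrt(0 + 5) = -8 + sqrt(5))
u = 14 - sqrt(5) (u = 6 - (-8 + sqrt(5)) = 6 + (8 - sqrt(5)) = 14 - sqrt(5) ≈ 11.764)
L = -1/2 - sqrt(5)/6 (L = ((14 - sqrt(5)) - 17)/(-5 + 11) = (-3 - sqrt(5))/6 = (-3 - sqrt(5))*(1/6) = -1/2 - sqrt(5)/6 ≈ -0.87268)
L + 34*(-50) = (-1/2 - sqrt(5)/6) + 34*(-50) = (-1/2 - sqrt(5)/6) - 1700 = -3401/2 - sqrt(5)/6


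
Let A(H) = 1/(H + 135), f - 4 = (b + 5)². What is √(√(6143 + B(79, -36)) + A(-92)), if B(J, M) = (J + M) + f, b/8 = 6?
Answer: √(43 + 1849*√8999)/43 ≈ 9.7410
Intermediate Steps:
b = 48 (b = 8*6 = 48)
f = 2813 (f = 4 + (48 + 5)² = 4 + 53² = 4 + 2809 = 2813)
B(J, M) = 2813 + J + M (B(J, M) = (J + M) + 2813 = 2813 + J + M)
A(H) = 1/(135 + H)
√(√(6143 + B(79, -36)) + A(-92)) = √(√(6143 + (2813 + 79 - 36)) + 1/(135 - 92)) = √(√(6143 + 2856) + 1/43) = √(√8999 + 1/43) = √(1/43 + √8999)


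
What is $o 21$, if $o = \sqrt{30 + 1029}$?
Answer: $21 \sqrt{1059} \approx 683.39$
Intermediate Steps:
$o = \sqrt{1059} \approx 32.542$
$o 21 = \sqrt{1059} \cdot 21 = 21 \sqrt{1059}$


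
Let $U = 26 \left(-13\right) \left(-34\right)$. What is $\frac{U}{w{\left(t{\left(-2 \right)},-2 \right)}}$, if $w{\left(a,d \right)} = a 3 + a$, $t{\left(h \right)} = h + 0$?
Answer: $- \frac{2873}{2} \approx -1436.5$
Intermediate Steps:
$t{\left(h \right)} = h$
$w{\left(a,d \right)} = 4 a$ ($w{\left(a,d \right)} = 3 a + a = 4 a$)
$U = 11492$ ($U = \left(-338\right) \left(-34\right) = 11492$)
$\frac{U}{w{\left(t{\left(-2 \right)},-2 \right)}} = \frac{11492}{4 \left(-2\right)} = \frac{11492}{-8} = 11492 \left(- \frac{1}{8}\right) = - \frac{2873}{2}$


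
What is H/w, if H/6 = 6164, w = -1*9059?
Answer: -36984/9059 ≈ -4.0826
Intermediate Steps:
w = -9059
H = 36984 (H = 6*6164 = 36984)
H/w = 36984/(-9059) = 36984*(-1/9059) = -36984/9059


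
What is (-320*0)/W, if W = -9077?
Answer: 0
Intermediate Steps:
(-320*0)/W = -320*0/(-9077) = 0*(-1/9077) = 0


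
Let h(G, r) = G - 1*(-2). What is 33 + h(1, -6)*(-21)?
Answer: -30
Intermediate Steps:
h(G, r) = 2 + G (h(G, r) = G + 2 = 2 + G)
33 + h(1, -6)*(-21) = 33 + (2 + 1)*(-21) = 33 + 3*(-21) = 33 - 63 = -30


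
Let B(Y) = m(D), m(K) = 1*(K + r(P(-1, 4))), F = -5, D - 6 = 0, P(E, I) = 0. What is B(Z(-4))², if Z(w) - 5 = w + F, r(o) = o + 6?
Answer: 144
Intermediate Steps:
D = 6 (D = 6 + 0 = 6)
r(o) = 6 + o
Z(w) = w (Z(w) = 5 + (w - 5) = 5 + (-5 + w) = w)
m(K) = 6 + K (m(K) = 1*(K + (6 + 0)) = 1*(K + 6) = 1*(6 + K) = 6 + K)
B(Y) = 12 (B(Y) = 6 + 6 = 12)
B(Z(-4))² = 12² = 144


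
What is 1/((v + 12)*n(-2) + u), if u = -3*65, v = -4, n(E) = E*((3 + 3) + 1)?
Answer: -1/307 ≈ -0.0032573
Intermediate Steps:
n(E) = 7*E (n(E) = E*(6 + 1) = E*7 = 7*E)
u = -195
1/((v + 12)*n(-2) + u) = 1/((-4 + 12)*(7*(-2)) - 195) = 1/(8*(-14) - 195) = 1/(-112 - 195) = 1/(-307) = -1/307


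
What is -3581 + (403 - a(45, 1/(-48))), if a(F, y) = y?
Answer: -152543/48 ≈ -3178.0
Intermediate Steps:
-3581 + (403 - a(45, 1/(-48))) = -3581 + (403 - 1/(-48)) = -3581 + (403 - (-1)/48) = -3581 + (403 - 1*(-1/48)) = -3581 + (403 + 1/48) = -3581 + 19345/48 = -152543/48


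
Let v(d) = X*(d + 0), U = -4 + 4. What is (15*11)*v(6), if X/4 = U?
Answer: 0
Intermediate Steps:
U = 0
X = 0 (X = 4*0 = 0)
v(d) = 0 (v(d) = 0*(d + 0) = 0*d = 0)
(15*11)*v(6) = (15*11)*0 = 165*0 = 0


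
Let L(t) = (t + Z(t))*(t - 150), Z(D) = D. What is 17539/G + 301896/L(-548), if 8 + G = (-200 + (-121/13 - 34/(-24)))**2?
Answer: 80499248428905/100557917930698 ≈ 0.80053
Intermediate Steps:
G = 1051575073/24336 (G = -8 + (-200 + (-121/13 - 34/(-24)))**2 = -8 + (-200 + (-121*1/13 - 34*(-1/24)))**2 = -8 + (-200 + (-121/13 + 17/12))**2 = -8 + (-200 - 1231/156)**2 = -8 + (-32431/156)**2 = -8 + 1051769761/24336 = 1051575073/24336 ≈ 43211.)
L(t) = 2*t*(-150 + t) (L(t) = (t + t)*(t - 150) = (2*t)*(-150 + t) = 2*t*(-150 + t))
17539/G + 301896/L(-548) = 17539/(1051575073/24336) + 301896/((2*(-548)*(-150 - 548))) = 17539*(24336/1051575073) + 301896/((2*(-548)*(-698))) = 426829104/1051575073 + 301896/765008 = 426829104/1051575073 + 301896*(1/765008) = 426829104/1051575073 + 37737/95626 = 80499248428905/100557917930698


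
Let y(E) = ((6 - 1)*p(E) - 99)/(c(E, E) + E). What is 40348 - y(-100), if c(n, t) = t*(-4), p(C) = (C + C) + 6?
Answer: 12105469/300 ≈ 40352.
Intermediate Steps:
p(C) = 6 + 2*C (p(C) = 2*C + 6 = 6 + 2*C)
c(n, t) = -4*t
y(E) = -(-69 + 10*E)/(3*E) (y(E) = ((6 - 1)*(6 + 2*E) - 99)/(-4*E + E) = (5*(6 + 2*E) - 99)/((-3*E)) = ((30 + 10*E) - 99)*(-1/(3*E)) = (-69 + 10*E)*(-1/(3*E)) = -(-69 + 10*E)/(3*E))
40348 - y(-100) = 40348 - (-10/3 + 23/(-100)) = 40348 - (-10/3 + 23*(-1/100)) = 40348 - (-10/3 - 23/100) = 40348 - 1*(-1069/300) = 40348 + 1069/300 = 12105469/300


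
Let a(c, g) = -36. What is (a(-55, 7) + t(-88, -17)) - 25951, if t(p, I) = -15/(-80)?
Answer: -415789/16 ≈ -25987.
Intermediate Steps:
t(p, I) = 3/16 (t(p, I) = -15*(-1/80) = 3/16)
(a(-55, 7) + t(-88, -17)) - 25951 = (-36 + 3/16) - 25951 = -573/16 - 25951 = -415789/16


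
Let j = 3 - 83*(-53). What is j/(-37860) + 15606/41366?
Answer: 102187507/391529190 ≈ 0.26100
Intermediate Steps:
j = 4402 (j = 3 + 4399 = 4402)
j/(-37860) + 15606/41366 = 4402/(-37860) + 15606/41366 = 4402*(-1/37860) + 15606*(1/41366) = -2201/18930 + 7803/20683 = 102187507/391529190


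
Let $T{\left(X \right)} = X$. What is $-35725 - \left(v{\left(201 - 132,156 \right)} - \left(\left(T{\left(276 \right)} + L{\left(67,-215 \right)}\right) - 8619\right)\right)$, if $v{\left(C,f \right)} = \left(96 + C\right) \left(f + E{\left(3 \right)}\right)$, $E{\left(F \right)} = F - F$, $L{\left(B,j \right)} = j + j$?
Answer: $-70238$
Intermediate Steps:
$L{\left(B,j \right)} = 2 j$
$E{\left(F \right)} = 0$
$v{\left(C,f \right)} = f \left(96 + C\right)$ ($v{\left(C,f \right)} = \left(96 + C\right) \left(f + 0\right) = \left(96 + C\right) f = f \left(96 + C\right)$)
$-35725 - \left(v{\left(201 - 132,156 \right)} - \left(\left(T{\left(276 \right)} + L{\left(67,-215 \right)}\right) - 8619\right)\right) = -35725 - \left(156 \left(96 + \left(201 - 132\right)\right) - \left(\left(276 + 2 \left(-215\right)\right) - 8619\right)\right) = -35725 - \left(156 \left(96 + 69\right) - \left(\left(276 - 430\right) - 8619\right)\right) = -35725 - \left(156 \cdot 165 - \left(-154 - 8619\right)\right) = -35725 - \left(25740 - -8773\right) = -35725 - \left(25740 + 8773\right) = -35725 - 34513 = -70238$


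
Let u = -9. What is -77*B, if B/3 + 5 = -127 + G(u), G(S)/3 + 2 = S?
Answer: 38115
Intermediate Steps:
G(S) = -6 + 3*S
B = -495 (B = -15 + 3*(-127 + (-6 + 3*(-9))) = -15 + 3*(-127 + (-6 - 27)) = -15 + 3*(-127 - 33) = -15 + 3*(-160) = -15 - 480 = -495)
-77*B = -77*(-495) = 38115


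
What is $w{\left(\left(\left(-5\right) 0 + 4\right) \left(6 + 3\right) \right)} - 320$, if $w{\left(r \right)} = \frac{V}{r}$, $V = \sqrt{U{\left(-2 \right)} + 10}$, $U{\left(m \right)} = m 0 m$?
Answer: $-320 + \frac{\sqrt{10}}{36} \approx -319.91$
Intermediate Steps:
$U{\left(m \right)} = 0$ ($U{\left(m \right)} = 0 m = 0$)
$V = \sqrt{10}$ ($V = \sqrt{0 + 10} = \sqrt{10} \approx 3.1623$)
$w{\left(r \right)} = \frac{\sqrt{10}}{r}$
$w{\left(\left(\left(-5\right) 0 + 4\right) \left(6 + 3\right) \right)} - 320 = \frac{\sqrt{10}}{\left(\left(-5\right) 0 + 4\right) \left(6 + 3\right)} - 320 = \frac{\sqrt{10}}{\left(0 + 4\right) 9} - 320 = \frac{\sqrt{10}}{4 \cdot 9} - 320 = \frac{\sqrt{10}}{36} - 320 = -320 + \frac{\sqrt{10}}{36}$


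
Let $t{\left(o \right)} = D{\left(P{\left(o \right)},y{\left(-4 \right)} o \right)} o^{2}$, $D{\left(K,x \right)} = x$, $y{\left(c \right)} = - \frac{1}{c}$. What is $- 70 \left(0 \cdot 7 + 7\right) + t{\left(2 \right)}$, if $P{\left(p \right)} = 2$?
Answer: $-488$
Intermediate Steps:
$t{\left(o \right)} = \frac{o^{3}}{4}$ ($t{\left(o \right)} = - \frac{1}{-4} o o^{2} = \left(-1\right) \left(- \frac{1}{4}\right) o o^{2} = \frac{o}{4} o^{2} = \frac{o^{3}}{4}$)
$- 70 \left(0 \cdot 7 + 7\right) + t{\left(2 \right)} = - 70 \left(0 \cdot 7 + 7\right) + \frac{2^{3}}{4} = - 70 \left(0 + 7\right) + \frac{1}{4} \cdot 8 = \left(-70\right) 7 + 2 = -490 + 2 = -488$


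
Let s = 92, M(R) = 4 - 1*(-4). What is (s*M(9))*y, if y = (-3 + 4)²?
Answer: 736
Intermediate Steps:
y = 1 (y = 1² = 1)
M(R) = 8 (M(R) = 4 + 4 = 8)
(s*M(9))*y = (92*8)*1 = 736*1 = 736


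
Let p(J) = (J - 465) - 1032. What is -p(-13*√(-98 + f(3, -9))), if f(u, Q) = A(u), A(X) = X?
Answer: 1497 + 13*I*√95 ≈ 1497.0 + 126.71*I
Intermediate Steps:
f(u, Q) = u
p(J) = -1497 + J (p(J) = (-465 + J) - 1032 = -1497 + J)
-p(-13*√(-98 + f(3, -9))) = -(-1497 - 13*√(-98 + 3)) = -(-1497 - 13*I*√95) = 1497 + 13*I*√95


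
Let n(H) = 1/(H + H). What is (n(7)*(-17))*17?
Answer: -289/14 ≈ -20.643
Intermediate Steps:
n(H) = 1/(2*H)
(n(7)*(-17))*17 = (((½)/7)*(-17))*17 = (((½)*(⅐))*(-17))*17 = ((1/14)*(-17))*17 = -17/14*17 = -289/14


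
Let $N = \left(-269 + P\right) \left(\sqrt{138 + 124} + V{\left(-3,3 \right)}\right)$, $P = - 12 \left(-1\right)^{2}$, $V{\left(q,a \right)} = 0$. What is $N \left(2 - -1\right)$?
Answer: $- 843 \sqrt{262} \approx -13645.0$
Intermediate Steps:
$P = -12$ ($P = \left(-12\right) 1 = -12$)
$N = - 281 \sqrt{262}$ ($N = \left(-269 - 12\right) \left(\sqrt{138 + 124} + 0\right) = - 281 \left(\sqrt{262} + 0\right) = - 281 \sqrt{262} \approx -4548.4$)
$N \left(2 - -1\right) = - 281 \sqrt{262} \left(2 - -1\right) = - 281 \sqrt{262} \left(2 + 1\right) = - 281 \sqrt{262} \cdot 3 = - 843 \sqrt{262}$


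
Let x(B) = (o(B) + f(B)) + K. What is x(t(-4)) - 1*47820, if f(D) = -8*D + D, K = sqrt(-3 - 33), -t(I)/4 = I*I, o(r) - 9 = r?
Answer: -47427 + 6*I ≈ -47427.0 + 6.0*I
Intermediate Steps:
o(r) = 9 + r
t(I) = -4*I**2 (t(I) = -4*I*I = -4*I**2)
K = 6*I (K = sqrt(-36) = 6*I ≈ 6.0*I)
f(D) = -7*D
x(B) = 9 - 6*B + 6*I (x(B) = ((9 + B) - 7*B) + 6*I = (9 - 6*B) + 6*I = 9 - 6*B + 6*I)
x(t(-4)) - 1*47820 = (9 - (-24)*(-4)**2 + 6*I) - 1*47820 = (9 - (-24)*16 + 6*I) - 47820 = (9 - 6*(-64) + 6*I) - 47820 = (9 + 384 + 6*I) - 47820 = (393 + 6*I) - 47820 = -47427 + 6*I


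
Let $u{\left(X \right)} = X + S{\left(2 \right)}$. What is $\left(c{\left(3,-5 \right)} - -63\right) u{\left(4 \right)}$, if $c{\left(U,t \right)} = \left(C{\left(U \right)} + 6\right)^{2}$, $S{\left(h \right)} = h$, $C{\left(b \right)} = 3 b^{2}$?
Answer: $6912$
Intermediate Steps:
$c{\left(U,t \right)} = \left(6 + 3 U^{2}\right)^{2}$ ($c{\left(U,t \right)} = \left(3 U^{2} + 6\right)^{2} = \left(6 + 3 U^{2}\right)^{2}$)
$u{\left(X \right)} = 2 + X$ ($u{\left(X \right)} = X + 2 = 2 + X$)
$\left(c{\left(3,-5 \right)} - -63\right) u{\left(4 \right)} = \left(9 \left(2 + 3^{2}\right)^{2} - -63\right) \left(2 + 4\right) = \left(9 \left(2 + 9\right)^{2} + 63\right) 6 = \left(9 \cdot 11^{2} + 63\right) 6 = \left(9 \cdot 121 + 63\right) 6 = \left(1089 + 63\right) 6 = 1152 \cdot 6 = 6912$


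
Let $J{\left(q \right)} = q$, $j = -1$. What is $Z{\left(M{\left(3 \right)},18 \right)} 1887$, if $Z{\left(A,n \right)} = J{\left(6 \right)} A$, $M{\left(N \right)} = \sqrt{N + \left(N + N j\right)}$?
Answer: $11322 \sqrt{3} \approx 19610.0$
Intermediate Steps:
$M{\left(N \right)} = \sqrt{N}$ ($M{\left(N \right)} = \sqrt{N + \left(N + N \left(-1\right)\right)} = \sqrt{N + \left(N - N\right)} = \sqrt{N + 0} = \sqrt{N}$)
$Z{\left(A,n \right)} = 6 A$
$Z{\left(M{\left(3 \right)},18 \right)} 1887 = 6 \sqrt{3} \cdot 1887 = 11322 \sqrt{3}$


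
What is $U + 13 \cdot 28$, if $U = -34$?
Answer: $330$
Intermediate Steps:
$U + 13 \cdot 28 = -34 + 13 \cdot 28 = -34 + 364 = 330$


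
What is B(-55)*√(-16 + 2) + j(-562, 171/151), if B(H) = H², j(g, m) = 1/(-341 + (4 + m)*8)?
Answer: -151/45291 + 3025*I*√14 ≈ -0.003334 + 11319.0*I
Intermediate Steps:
j(g, m) = 1/(-309 + 8*m) (j(g, m) = 1/(-341 + (32 + 8*m)) = 1/(-309 + 8*m))
B(-55)*√(-16 + 2) + j(-562, 171/151) = (-55)²*√(-16 + 2) + 1/(-309 + 8*(171/151)) = 3025*√(-14) + 1/(-309 + 8*(171*(1/151))) = 3025*(I*√14) + 1/(-309 + 8*(171/151)) = 3025*I*√14 + 1/(-309 + 1368/151) = 3025*I*√14 + 1/(-45291/151) = 3025*I*√14 - 151/45291 = -151/45291 + 3025*I*√14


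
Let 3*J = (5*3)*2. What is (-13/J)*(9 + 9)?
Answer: -117/5 ≈ -23.400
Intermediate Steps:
J = 10 (J = ((5*3)*2)/3 = (15*2)/3 = (⅓)*30 = 10)
(-13/J)*(9 + 9) = (-13/10)*(9 + 9) = -13*⅒*18 = -13/10*18 = -117/5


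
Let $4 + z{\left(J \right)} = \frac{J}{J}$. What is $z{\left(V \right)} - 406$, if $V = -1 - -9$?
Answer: $-409$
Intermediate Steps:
$V = 8$ ($V = -1 + 9 = 8$)
$z{\left(J \right)} = -3$ ($z{\left(J \right)} = -4 + \frac{J}{J} = -4 + 1 = -3$)
$z{\left(V \right)} - 406 = -3 - 406 = -409$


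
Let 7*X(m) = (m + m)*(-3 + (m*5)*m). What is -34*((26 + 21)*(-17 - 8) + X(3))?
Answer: 38726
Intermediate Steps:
X(m) = 2*m*(-3 + 5*m²)/7 (X(m) = ((m + m)*(-3 + (m*5)*m))/7 = ((2*m)*(-3 + (5*m)*m))/7 = ((2*m)*(-3 + 5*m²))/7 = (2*m*(-3 + 5*m²))/7 = 2*m*(-3 + 5*m²)/7)
-34*((26 + 21)*(-17 - 8) + X(3)) = -34*((26 + 21)*(-17 - 8) + (2/7)*3*(-3 + 5*3²)) = -34*(47*(-25) + (2/7)*3*(-3 + 5*9)) = -34*(-1175 + (2/7)*3*(-3 + 45)) = -34*(-1175 + (2/7)*3*42) = -34*(-1175 + 36) = -34*(-1139) = 38726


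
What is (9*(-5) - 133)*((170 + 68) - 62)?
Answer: -31328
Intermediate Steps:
(9*(-5) - 133)*((170 + 68) - 62) = (-45 - 133)*(238 - 62) = -178*176 = -31328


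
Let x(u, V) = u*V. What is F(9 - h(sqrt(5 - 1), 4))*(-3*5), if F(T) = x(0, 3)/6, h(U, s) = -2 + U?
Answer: 0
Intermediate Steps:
x(u, V) = V*u
F(T) = 0 (F(T) = (3*0)/6 = 0*(1/6) = 0)
F(9 - h(sqrt(5 - 1), 4))*(-3*5) = 0*(-3*5) = 0*(-15) = 0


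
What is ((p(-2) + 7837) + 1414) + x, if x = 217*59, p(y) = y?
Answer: 22052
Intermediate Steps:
x = 12803
((p(-2) + 7837) + 1414) + x = ((-2 + 7837) + 1414) + 12803 = (7835 + 1414) + 12803 = 9249 + 12803 = 22052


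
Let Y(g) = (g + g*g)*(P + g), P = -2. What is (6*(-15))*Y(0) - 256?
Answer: -256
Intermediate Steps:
Y(g) = (-2 + g)*(g + g²) (Y(g) = (g + g*g)*(-2 + g) = (g + g²)*(-2 + g) = (-2 + g)*(g + g²))
(6*(-15))*Y(0) - 256 = (6*(-15))*(0*(-2 + 0² - 1*0)) - 256 = -0*(-2 + 0 + 0) - 256 = -0*(-2) - 256 = -90*0 - 256 = 0 - 256 = -256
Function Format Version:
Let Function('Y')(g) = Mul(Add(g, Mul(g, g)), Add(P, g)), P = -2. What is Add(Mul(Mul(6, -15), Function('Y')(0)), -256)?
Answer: -256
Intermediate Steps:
Function('Y')(g) = Mul(Add(-2, g), Add(g, Pow(g, 2))) (Function('Y')(g) = Mul(Add(g, Mul(g, g)), Add(-2, g)) = Mul(Add(g, Pow(g, 2)), Add(-2, g)) = Mul(Add(-2, g), Add(g, Pow(g, 2))))
Add(Mul(Mul(6, -15), Function('Y')(0)), -256) = Add(Mul(Mul(6, -15), Mul(0, Add(-2, Pow(0, 2), Mul(-1, 0)))), -256) = Add(Mul(-90, Mul(0, Add(-2, 0, 0))), -256) = Add(Mul(-90, Mul(0, -2)), -256) = Add(Mul(-90, 0), -256) = Add(0, -256) = -256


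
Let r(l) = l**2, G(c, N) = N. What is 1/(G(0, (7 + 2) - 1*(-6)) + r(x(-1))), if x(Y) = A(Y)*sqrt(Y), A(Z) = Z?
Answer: 1/14 ≈ 0.071429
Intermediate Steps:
x(Y) = Y**(3/2) (x(Y) = Y*sqrt(Y) = Y**(3/2))
1/(G(0, (7 + 2) - 1*(-6)) + r(x(-1))) = 1/(((7 + 2) - 1*(-6)) + ((-1)**(3/2))**2) = 1/((9 + 6) + (-I)**2) = 1/(15 - 1) = 1/14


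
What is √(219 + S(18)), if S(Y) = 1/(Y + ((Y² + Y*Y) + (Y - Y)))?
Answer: √10793270/222 ≈ 14.799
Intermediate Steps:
S(Y) = 1/(Y + 2*Y²) (S(Y) = 1/(Y + ((Y² + Y²) + 0)) = 1/(Y + (2*Y² + 0)) = 1/(Y + 2*Y²))
√(219 + S(18)) = √(219 + 1/(18*(1 + 2*18))) = √(219 + 1/(18*(1 + 36))) = √(219 + (1/18)/37) = √(219 + (1/18)*(1/37)) = √(219 + 1/666) = √(145855/666) = √10793270/222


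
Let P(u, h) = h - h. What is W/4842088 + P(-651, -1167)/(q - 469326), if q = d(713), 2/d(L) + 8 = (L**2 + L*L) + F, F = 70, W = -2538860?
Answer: -634715/1210522 ≈ -0.52433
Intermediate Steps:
P(u, h) = 0
d(L) = 2/(62 + 2*L**2) (d(L) = 2/(-8 + ((L**2 + L*L) + 70)) = 2/(-8 + ((L**2 + L**2) + 70)) = 2/(-8 + (2*L**2 + 70)) = 2/(-8 + (70 + 2*L**2)) = 2/(62 + 2*L**2))
q = 1/508400 (q = 1/(31 + 713**2) = 1/(31 + 508369) = 1/508400 ≈ 1.9670e-6)
W/4842088 + P(-651, -1167)/(q - 469326) = -2538860/4842088 + 0/(1/508400 - 469326) = -2538860*1/4842088 + 0/(-238605338399/508400) = -634715/1210522 + 0*(-508400/238605338399) = -634715/1210522 + 0 = -634715/1210522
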